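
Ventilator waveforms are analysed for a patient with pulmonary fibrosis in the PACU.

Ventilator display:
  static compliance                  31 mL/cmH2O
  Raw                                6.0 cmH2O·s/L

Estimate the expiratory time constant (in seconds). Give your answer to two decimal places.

τ = R × C = 6.0 × 31 mL/cmH2O = 6.0 × 0.031 L/cmH2O = 0.186 s.

0.19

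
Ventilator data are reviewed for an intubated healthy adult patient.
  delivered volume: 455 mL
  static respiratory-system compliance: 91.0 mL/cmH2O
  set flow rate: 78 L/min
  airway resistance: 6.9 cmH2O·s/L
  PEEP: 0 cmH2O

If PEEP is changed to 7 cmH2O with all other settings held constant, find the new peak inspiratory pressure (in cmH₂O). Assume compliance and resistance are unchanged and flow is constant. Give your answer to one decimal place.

21.0

Flow: 78 L/min ÷ 60 = 1.3 L/s.
PIP = Vt/C + R·V̇ + PEEP (constant-flow equation of motion).
Only the baseline term changes: ΔPIP = ΔPEEP = 7 − 0 = 7.0 cmH2O.
Original PIP = 455/91.0 + 6.9×1.3 + 0 = 13.97 cmH2O; new PIP = 13.97 + (7.0) = 20.97 cmH2O.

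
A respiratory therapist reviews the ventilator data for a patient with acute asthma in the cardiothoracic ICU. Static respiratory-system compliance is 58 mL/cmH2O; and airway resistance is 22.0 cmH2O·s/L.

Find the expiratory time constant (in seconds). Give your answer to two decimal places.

τ = R × C = 22.0 × 58 mL/cmH2O = 22.0 × 0.058 L/cmH2O = 1.276 s.

1.28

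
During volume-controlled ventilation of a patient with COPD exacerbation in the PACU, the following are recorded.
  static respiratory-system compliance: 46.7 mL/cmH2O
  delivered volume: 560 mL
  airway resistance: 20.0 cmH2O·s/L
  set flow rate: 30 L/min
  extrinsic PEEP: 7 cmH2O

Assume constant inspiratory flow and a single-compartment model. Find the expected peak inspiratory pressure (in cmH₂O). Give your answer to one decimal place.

Flow: 30 L/min ÷ 60 = 0.5 L/s.
Equation of motion (constant flow): PIP = Vt/C + R·V̇ + PEEP.
PIP = 560/46.7 + 20.0×0.5 + 7 = 11.991 + 10.0 + 7 = 28.991 cmH2O.

29.0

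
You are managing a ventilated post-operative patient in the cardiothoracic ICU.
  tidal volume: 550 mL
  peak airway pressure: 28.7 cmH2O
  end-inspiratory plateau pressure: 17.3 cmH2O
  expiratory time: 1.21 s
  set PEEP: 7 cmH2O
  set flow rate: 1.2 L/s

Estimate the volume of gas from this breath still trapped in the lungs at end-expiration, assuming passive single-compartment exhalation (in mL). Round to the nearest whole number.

R = (PIP − Pplat)/V̇ = (28.7 − 17.3) / 1.2 = 11.4/1.2 = 9.5 cmH2O·s/L.
C = Vt/(Pplat − PEEP) = 550.0 / (17.3 − 7) = 550.0/10.3 = 53.398 mL/cmH2O.
τ = R × C = 9.5 × 0.0534 L/cmH2O = 0.5073 s.
Fraction remaining = e^(−Te/τ) = e^(−1.21/0.5073) = 0.09207.
Trapped volume = 550.0 × 0.09207 = 50.639 mL.

51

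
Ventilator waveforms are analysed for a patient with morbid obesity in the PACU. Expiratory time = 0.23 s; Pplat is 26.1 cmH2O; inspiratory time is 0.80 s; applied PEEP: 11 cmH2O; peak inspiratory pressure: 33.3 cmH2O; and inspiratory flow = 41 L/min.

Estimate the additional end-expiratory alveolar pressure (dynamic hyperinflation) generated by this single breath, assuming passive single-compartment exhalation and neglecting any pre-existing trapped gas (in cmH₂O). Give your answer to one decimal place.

8.3

Flow: 41 L/min ÷ 60 = 0.6833 L/s.
Vt = flow × Ti = 0.6833 L/s × 0.80 s × 1000 mL/L = 546.64 mL.
R = (PIP − Pplat)/V̇ = (33.3 − 26.1) / 0.6833 = 7.2/0.6833 = 10.537 cmH2O·s/L.
C = Vt/(Pplat − PEEP) = 546.64 / (26.1 − 11) = 546.64/15.1 = 36.201 mL/cmH2O.
τ = R × C = 10.537 × 0.0362 L/cmH2O = 0.3814 s.
Fraction remaining = e^(−Te/τ) = e^(−0.23/0.3814) = 0.5471; trapped volume = 546.64 × 0.5471 = 299.07 mL.
Additional alveolar pressure from trapping ≈ V_trapped / C = 299.07 / 36.201 = 8.261 cmH2O.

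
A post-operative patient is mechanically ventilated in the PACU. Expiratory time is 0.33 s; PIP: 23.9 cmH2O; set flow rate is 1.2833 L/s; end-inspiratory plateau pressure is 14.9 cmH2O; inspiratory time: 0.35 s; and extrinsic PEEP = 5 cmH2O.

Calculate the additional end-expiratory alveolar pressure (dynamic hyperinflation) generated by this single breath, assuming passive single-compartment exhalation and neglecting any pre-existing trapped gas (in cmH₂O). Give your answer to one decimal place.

Vt = flow × Ti = 1.2833 L/s × 0.35 s × 1000 mL/L = 449.16 mL.
R = (PIP − Pplat)/V̇ = (23.9 − 14.9) / 1.2833 = 9.0/1.2833 = 7.013 cmH2O·s/L.
C = Vt/(Pplat − PEEP) = 449.16 / (14.9 − 5) = 449.16/9.9 = 45.37 mL/cmH2O.
τ = R × C = 7.013 × 0.04537 L/cmH2O = 0.3182 s.
Fraction remaining = e^(−Te/τ) = e^(−0.33/0.3182) = 0.3545; trapped volume = 449.16 × 0.3545 = 159.23 mL.
Additional alveolar pressure from trapping ≈ V_trapped / C = 159.23 / 45.37 = 3.51 cmH2O.

3.5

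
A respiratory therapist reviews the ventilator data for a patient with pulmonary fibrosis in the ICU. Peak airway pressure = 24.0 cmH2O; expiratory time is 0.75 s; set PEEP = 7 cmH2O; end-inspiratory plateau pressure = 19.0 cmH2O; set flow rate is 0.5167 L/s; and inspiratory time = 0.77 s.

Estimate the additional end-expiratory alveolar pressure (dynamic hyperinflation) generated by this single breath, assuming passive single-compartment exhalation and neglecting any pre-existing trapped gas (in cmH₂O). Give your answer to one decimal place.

1.2

Vt = flow × Ti = 0.5167 L/s × 0.77 s × 1000 mL/L = 397.86 mL.
R = (PIP − Pplat)/V̇ = (24.0 − 19.0) / 0.5167 = 5.0/0.5167 = 9.677 cmH2O·s/L.
C = Vt/(Pplat − PEEP) = 397.86 / (19.0 − 7) = 397.86/12.0 = 33.155 mL/cmH2O.
τ = R × C = 9.677 × 0.03316 L/cmH2O = 0.3209 s.
Fraction remaining = e^(−Te/τ) = e^(−0.75/0.3209) = 0.0966; trapped volume = 397.86 × 0.0966 = 38.433 mL.
Additional alveolar pressure from trapping ≈ V_trapped / C = 38.433 / 33.155 = 1.159 cmH2O.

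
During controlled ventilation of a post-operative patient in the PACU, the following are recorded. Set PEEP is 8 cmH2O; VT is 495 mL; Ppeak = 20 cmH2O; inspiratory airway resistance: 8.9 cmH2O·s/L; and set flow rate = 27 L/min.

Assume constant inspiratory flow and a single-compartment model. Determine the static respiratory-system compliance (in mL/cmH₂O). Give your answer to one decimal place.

Flow: 27 L/min ÷ 60 = 0.45 L/s.
Equation of motion (constant flow): PIP = Vt/C + R·V̇ + PEEP.
Vt/C = PIP − R·V̇ − PEEP = 20 − 8.9×0.45 − 8 = 20 − 4.005 − 8 = 7.995 cmH2O.
C = Vt / 7.995 = 495 / 7.995 = 61.914 mL/cmH2O.

61.9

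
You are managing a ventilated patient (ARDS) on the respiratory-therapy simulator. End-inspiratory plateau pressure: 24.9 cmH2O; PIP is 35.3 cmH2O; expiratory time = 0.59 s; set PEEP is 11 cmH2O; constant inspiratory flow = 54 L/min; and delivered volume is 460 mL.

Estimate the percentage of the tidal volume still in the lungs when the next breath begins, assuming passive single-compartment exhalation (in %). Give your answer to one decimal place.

Flow: 54 L/min ÷ 60 = 0.9 L/s.
R = (PIP − Pplat)/V̇ = (35.3 − 24.9) / 0.9 = 10.4/0.9 = 11.556 cmH2O·s/L.
C = Vt/(Pplat − PEEP) = 460.0 / (24.9 − 11) = 460.0/13.9 = 33.094 mL/cmH2O.
τ = R × C = 11.556 × 0.03309 L/cmH2O = 0.3824 s.
Fraction remaining at end-expiration = e^(−Te/τ) = e^(−0.59/0.3824) = 0.2138 → 21.38%.

21.4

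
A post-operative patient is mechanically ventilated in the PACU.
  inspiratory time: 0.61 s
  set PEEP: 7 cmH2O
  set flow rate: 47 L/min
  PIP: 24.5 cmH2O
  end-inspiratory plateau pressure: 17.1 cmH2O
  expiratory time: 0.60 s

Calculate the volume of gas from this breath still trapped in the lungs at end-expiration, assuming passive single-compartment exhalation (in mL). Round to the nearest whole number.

125

Flow: 47 L/min ÷ 60 = 0.7833 L/s.
Vt = flow × Ti = 0.7833 L/s × 0.61 s × 1000 mL/L = 477.81 mL.
R = (PIP − Pplat)/V̇ = (24.5 − 17.1) / 0.7833 = 7.4/0.7833 = 9.447 cmH2O·s/L.
C = Vt/(Pplat − PEEP) = 477.81 / (17.1 − 7) = 477.81/10.1 = 47.308 mL/cmH2O.
τ = R × C = 9.447 × 0.04731 L/cmH2O = 0.4469 s.
Fraction remaining = e^(−Te/τ) = e^(−0.60/0.4469) = 0.2612.
Trapped volume = 477.81 × 0.2612 = 124.8 mL.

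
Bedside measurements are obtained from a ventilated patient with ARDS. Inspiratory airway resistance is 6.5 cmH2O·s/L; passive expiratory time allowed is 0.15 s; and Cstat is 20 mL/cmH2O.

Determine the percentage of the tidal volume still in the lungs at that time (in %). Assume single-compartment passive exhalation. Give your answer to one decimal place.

31.5

τ = R × C = 6.5 × 20 mL/cmH2O = 6.5 × 0.020 L/cmH2O = 0.13 s.
Passive exhalation: V(t)/V₀ = e^(−t/τ) = e^(−0.15/0.13) = 0.3154.
Fraction remaining = 0.3154 → 31.54%.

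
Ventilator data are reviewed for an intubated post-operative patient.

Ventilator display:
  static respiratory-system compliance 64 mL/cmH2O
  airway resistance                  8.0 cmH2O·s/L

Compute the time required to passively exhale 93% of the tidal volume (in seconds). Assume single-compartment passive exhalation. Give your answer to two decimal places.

1.36

τ = R × C = 8.0 × 64 mL/cmH2O = 8.0 × 0.064 L/cmH2O = 0.512 s.
Exhaled fraction f = 1 − e^(−t/τ) → t = −τ·ln(1 − f) = −0.512·ln(0.07) = 1.362 s.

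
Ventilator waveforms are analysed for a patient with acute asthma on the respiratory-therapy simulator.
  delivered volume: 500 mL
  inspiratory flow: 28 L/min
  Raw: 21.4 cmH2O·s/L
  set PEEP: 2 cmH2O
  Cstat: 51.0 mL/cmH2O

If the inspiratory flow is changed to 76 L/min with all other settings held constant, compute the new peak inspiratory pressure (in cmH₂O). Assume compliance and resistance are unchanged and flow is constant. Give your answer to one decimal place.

Flow: 28 L/min ÷ 60 = 0.4667 L/s.
New flow: 76 L/min ÷ 60 = 1.2667 L/s.
PIP = Vt/C + R·V̇ + PEEP (constant-flow equation of motion).
Only the resistive term changes: ΔPIP = R × ΔV̇ = 21.4 × (1.2667 − 0.4667) = 21.4 × 0.8 = 17.12 cmH2O.
Original PIP = 500/51.0 + 21.4×0.4667 + 2 = 21.791 cmH2O; new PIP = 21.791 + (17.12) = 38.911 cmH2O.

38.9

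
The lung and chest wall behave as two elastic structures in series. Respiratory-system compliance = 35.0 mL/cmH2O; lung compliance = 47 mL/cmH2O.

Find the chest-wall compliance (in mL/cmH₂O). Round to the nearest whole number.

1/Ccw = 1/Crs − 1/CL.
1/Ccw = 1/35.0 − 1/47 = 0.007295.
Ccw = 137.08 mL/cmH2O.

137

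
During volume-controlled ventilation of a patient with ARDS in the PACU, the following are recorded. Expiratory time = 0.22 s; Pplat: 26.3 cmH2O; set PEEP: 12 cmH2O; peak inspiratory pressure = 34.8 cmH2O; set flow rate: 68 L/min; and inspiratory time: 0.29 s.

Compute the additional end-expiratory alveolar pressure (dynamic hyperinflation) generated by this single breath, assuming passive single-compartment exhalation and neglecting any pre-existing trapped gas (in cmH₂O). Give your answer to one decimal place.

Flow: 68 L/min ÷ 60 = 1.1333 L/s.
Vt = flow × Ti = 1.1333 L/s × 0.29 s × 1000 mL/L = 328.66 mL.
R = (PIP − Pplat)/V̇ = (34.8 − 26.3) / 1.1333 = 8.5/1.1333 = 7.5 cmH2O·s/L.
C = Vt/(Pplat − PEEP) = 328.66 / (26.3 − 12) = 328.66/14.3 = 22.983 mL/cmH2O.
τ = R × C = 7.5 × 0.02298 L/cmH2O = 0.1724 s.
Fraction remaining = e^(−Te/τ) = e^(−0.22/0.1724) = 0.2791; trapped volume = 328.66 × 0.2791 = 91.729 mL.
Additional alveolar pressure from trapping ≈ V_trapped / C = 91.729 / 22.983 = 3.991 cmH2O.

4.0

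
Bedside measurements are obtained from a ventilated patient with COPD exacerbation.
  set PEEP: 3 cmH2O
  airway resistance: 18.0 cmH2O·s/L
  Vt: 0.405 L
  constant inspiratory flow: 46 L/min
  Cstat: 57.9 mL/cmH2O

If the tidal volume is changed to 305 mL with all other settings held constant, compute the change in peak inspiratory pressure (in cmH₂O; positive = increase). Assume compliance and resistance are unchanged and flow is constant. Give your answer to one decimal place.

PIP = Vt/C + R·V̇ + PEEP (constant-flow equation of motion).
Only the elastic term changes: ΔPIP = ΔVt / C = (305 − 405) / 57.9 = -1.727 cmH2O.

-1.7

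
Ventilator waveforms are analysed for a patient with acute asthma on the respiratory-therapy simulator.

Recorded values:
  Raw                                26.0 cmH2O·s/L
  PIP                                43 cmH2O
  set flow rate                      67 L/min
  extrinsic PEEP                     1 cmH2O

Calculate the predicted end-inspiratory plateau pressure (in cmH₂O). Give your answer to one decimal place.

Flow: 67 L/min ÷ 60 = 1.1167 L/s.
Pplat = PIP − Raw × flow = 43 − 26.0 × 1.1167 = 43 − 29.034 = 13.966 cmH2O.

14.0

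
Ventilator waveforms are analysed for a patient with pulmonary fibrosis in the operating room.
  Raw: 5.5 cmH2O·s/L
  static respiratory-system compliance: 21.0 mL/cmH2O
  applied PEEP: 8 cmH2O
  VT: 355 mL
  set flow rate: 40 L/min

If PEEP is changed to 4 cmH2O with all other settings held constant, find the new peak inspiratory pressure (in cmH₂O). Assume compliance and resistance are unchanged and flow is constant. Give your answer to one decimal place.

Flow: 40 L/min ÷ 60 = 0.6667 L/s.
PIP = Vt/C + R·V̇ + PEEP (constant-flow equation of motion).
Only the baseline term changes: ΔPIP = ΔPEEP = 4 − 8 = -4.0 cmH2O.
Original PIP = 355/21.0 + 5.5×0.6667 + 8 = 28.572 cmH2O; new PIP = 28.572 + (-4.0) = 24.572 cmH2O.

24.6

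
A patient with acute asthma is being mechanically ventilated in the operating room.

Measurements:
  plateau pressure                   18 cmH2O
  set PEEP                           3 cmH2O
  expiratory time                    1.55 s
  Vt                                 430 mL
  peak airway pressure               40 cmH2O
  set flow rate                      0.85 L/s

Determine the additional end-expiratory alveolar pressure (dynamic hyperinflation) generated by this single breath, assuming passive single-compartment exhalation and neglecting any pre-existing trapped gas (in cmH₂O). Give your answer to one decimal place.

1.9

R = (PIP − Pplat)/V̇ = (40 − 18) / 0.85 = 22.0/0.85 = 25.882 cmH2O·s/L.
C = Vt/(Pplat − PEEP) = 430.0 / (18 − 3) = 430.0/15.0 = 28.667 mL/cmH2O.
τ = R × C = 25.882 × 0.02867 L/cmH2O = 0.742 s.
Fraction remaining = e^(−Te/τ) = e^(−1.55/0.742) = 0.1238; trapped volume = 430.0 × 0.1238 = 53.234 mL.
Additional alveolar pressure from trapping ≈ V_trapped / C = 53.234 / 28.667 = 1.857 cmH2O.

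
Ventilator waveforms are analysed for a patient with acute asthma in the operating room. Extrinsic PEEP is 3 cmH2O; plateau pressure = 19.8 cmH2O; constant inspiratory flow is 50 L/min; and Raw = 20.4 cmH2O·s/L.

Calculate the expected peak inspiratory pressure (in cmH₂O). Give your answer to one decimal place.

36.8

Flow: 50 L/min ÷ 60 = 0.8333 L/s.
PIP = Pplat + Raw × flow = 19.8 + 20.4 × 0.8333 = 19.8 + 16.999 = 36.799 cmH2O.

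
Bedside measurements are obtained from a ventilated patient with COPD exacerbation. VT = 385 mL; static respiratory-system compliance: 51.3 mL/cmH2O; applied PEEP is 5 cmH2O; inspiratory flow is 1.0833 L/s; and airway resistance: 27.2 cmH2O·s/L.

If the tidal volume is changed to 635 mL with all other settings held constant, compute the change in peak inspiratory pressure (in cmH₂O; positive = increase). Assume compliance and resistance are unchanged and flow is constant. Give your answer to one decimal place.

4.9

PIP = Vt/C + R·V̇ + PEEP (constant-flow equation of motion).
Only the elastic term changes: ΔPIP = ΔVt / C = (635 − 385) / 51.3 = 4.873 cmH2O.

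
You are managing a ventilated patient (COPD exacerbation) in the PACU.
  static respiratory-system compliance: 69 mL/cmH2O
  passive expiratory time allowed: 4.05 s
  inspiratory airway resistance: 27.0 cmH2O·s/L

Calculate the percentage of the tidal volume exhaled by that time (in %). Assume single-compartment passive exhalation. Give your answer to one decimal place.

88.6

τ = R × C = 27.0 × 69 mL/cmH2O = 27.0 × 0.069 L/cmH2O = 1.863 s.
Passive exhalation: V(t)/V₀ = e^(−t/τ) = e^(−4.05/1.863) = 0.1137.
Fraction exhaled = 1 − 0.1137 = 0.8863 → 88.63%.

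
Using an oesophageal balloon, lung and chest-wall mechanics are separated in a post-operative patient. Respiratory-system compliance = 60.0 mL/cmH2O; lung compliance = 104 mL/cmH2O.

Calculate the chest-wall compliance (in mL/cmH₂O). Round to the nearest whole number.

142

1/Ccw = 1/Crs − 1/CL.
1/Ccw = 1/60.0 − 1/104 = 0.007051.
Ccw = 141.82 mL/cmH2O.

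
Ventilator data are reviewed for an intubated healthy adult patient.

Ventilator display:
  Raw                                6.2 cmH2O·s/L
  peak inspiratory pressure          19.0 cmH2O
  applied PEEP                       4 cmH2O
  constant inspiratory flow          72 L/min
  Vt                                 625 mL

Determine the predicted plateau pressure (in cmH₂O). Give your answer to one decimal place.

11.6

Flow: 72 L/min ÷ 60 = 1.2 L/s.
Pplat = PIP − Raw × flow = 19.0 − 6.2 × 1.2 = 19.0 − 7.44 = 11.56 cmH2O.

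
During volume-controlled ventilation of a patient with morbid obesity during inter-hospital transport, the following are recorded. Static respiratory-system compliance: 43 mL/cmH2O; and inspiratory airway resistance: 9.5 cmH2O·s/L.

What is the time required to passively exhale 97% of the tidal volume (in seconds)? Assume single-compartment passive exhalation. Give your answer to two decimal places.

1.43

τ = R × C = 9.5 × 43 mL/cmH2O = 9.5 × 0.043 L/cmH2O = 0.4085 s.
Exhaled fraction f = 1 − e^(−t/τ) → t = −τ·ln(1 − f) = −0.4085·ln(0.03) = 1.432 s.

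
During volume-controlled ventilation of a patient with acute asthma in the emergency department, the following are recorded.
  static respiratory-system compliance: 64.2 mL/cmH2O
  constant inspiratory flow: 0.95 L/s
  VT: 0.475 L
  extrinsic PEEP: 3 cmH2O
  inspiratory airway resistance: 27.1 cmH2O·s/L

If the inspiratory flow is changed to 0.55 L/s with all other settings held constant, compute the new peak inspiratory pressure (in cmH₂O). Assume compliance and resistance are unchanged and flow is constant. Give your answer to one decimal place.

25.3

PIP = Vt/C + R·V̇ + PEEP (constant-flow equation of motion).
Only the resistive term changes: ΔPIP = R × ΔV̇ = 27.1 × (0.55 − 0.95) = 27.1 × -0.4 = -10.84 cmH2O.
Original PIP = 475/64.2 + 27.1×0.95 + 3 = 36.144 cmH2O; new PIP = 36.144 + (-10.84) = 25.304 cmH2O.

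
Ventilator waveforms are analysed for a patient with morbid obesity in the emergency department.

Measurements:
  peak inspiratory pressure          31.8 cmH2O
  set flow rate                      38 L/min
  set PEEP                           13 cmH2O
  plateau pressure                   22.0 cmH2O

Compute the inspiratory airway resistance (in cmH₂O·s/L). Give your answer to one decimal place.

Flow: 38 L/min ÷ 60 = 0.6333 L/s.
Raw = (PIP − Pplat) / flow = (31.8 − 22.0) / 0.6333 = 9.8 / 0.6333 = 15.474 cmH2O·s/L.

15.5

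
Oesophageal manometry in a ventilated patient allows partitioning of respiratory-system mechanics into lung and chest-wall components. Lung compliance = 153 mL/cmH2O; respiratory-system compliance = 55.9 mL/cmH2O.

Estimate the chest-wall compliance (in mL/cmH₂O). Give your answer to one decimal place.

88.1

1/Ccw = 1/Crs − 1/CL.
1/Ccw = 1/55.9 − 1/153 = 0.01135.
Ccw = 88.106 mL/cmH2O.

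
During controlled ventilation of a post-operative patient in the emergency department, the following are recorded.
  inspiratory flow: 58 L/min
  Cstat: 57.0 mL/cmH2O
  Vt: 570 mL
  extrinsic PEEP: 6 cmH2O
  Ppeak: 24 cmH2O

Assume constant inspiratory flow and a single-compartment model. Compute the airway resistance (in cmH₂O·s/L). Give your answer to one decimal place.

Flow: 58 L/min ÷ 60 = 0.9667 L/s.
Equation of motion (constant flow): PIP = Vt/C + R·V̇ + PEEP.
R·V̇ = PIP − Vt/C − PEEP = 24 − 570/57.0 − 6 = 24 − 10.0 − 6 = 8.0 cmH2O.
R = 8.0 / 0.9667 = 8.276 cmH2O·s/L.

8.3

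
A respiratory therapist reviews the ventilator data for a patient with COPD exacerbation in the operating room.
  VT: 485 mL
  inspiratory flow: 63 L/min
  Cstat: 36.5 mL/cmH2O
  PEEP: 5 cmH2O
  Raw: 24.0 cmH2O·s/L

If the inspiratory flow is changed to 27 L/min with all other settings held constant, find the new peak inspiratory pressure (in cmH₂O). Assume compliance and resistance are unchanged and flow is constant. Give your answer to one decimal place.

Flow: 63 L/min ÷ 60 = 1.05 L/s.
New flow: 27 L/min ÷ 60 = 0.45 L/s.
PIP = Vt/C + R·V̇ + PEEP (constant-flow equation of motion).
Only the resistive term changes: ΔPIP = R × ΔV̇ = 24.0 × (0.45 − 1.05) = 24.0 × -0.6 = -14.4 cmH2O.
Original PIP = 485/36.5 + 24.0×1.05 + 5 = 43.488 cmH2O; new PIP = 43.488 + (-14.4) = 29.088 cmH2O.

29.1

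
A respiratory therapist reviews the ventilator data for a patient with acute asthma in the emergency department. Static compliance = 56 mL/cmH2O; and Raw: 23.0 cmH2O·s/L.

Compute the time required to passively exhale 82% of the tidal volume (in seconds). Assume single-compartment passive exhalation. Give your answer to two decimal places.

τ = R × C = 23.0 × 56 mL/cmH2O = 23.0 × 0.056 L/cmH2O = 1.288 s.
Exhaled fraction f = 1 − e^(−t/τ) → t = −τ·ln(1 − f) = −1.288·ln(0.18) = 2.209 s.

2.21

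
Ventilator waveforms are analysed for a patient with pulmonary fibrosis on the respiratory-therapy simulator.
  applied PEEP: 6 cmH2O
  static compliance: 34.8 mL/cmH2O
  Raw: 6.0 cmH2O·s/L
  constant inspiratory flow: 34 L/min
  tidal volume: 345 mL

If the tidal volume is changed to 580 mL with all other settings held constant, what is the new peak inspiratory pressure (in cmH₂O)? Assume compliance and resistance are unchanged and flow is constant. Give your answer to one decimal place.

26.1

Flow: 34 L/min ÷ 60 = 0.5667 L/s.
PIP = Vt/C + R·V̇ + PEEP (constant-flow equation of motion).
Only the elastic term changes: ΔPIP = ΔVt / C = (580 − 345) / 34.8 = 6.753 cmH2O.
Original PIP = 345/34.8 + 6.0×0.5667 + 6 = 19.314 cmH2O; new PIP = 19.314 + (6.753) = 26.067 cmH2O.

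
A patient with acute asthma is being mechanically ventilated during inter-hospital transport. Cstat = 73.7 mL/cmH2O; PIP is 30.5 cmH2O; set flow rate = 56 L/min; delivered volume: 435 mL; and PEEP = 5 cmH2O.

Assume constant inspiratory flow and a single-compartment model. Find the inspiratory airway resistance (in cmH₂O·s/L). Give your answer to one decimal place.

Flow: 56 L/min ÷ 60 = 0.9333 L/s.
Equation of motion (constant flow): PIP = Vt/C + R·V̇ + PEEP.
R·V̇ = PIP − Vt/C − PEEP = 30.5 − 435/73.7 − 5 = 30.5 − 5.902 − 5 = 19.598 cmH2O.
R = 19.598 / 0.9333 = 20.999 cmH2O·s/L.

21.0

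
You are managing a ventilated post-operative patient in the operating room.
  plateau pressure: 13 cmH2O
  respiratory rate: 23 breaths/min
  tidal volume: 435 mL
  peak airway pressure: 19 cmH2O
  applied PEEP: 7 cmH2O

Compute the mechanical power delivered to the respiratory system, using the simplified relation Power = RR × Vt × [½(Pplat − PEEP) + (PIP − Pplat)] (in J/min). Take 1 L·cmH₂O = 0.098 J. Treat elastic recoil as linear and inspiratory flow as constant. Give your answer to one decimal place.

Per-breath work = Vt × [½(Pplat−PEEP) + (PIP−Pplat)] = 0.435 × [0.5×6.0 + 6.0] = 0.435 × 9.0 = 3.915 L·cmH2O.
Power = 23 × 3.915 = 90.045 L·cmH2O/min.
× 0.098 J/(L·cmH2O) → 8.824 J/min.

8.8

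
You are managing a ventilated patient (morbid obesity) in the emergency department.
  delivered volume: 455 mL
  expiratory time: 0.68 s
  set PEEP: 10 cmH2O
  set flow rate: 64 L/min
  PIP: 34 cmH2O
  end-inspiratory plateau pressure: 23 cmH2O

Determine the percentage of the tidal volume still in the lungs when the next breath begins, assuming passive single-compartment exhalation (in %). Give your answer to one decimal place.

15.2

Flow: 64 L/min ÷ 60 = 1.0667 L/s.
R = (PIP − Pplat)/V̇ = (34 − 23) / 1.0667 = 11.0/1.0667 = 10.312 cmH2O·s/L.
C = Vt/(Pplat − PEEP) = 455.0 / (23 − 10) = 455.0/13.0 = 35.0 mL/cmH2O.
τ = R × C = 10.312 × 0.035 L/cmH2O = 0.3609 s.
Fraction remaining at end-expiration = e^(−Te/τ) = e^(−0.68/0.3609) = 0.152 → 15.2%.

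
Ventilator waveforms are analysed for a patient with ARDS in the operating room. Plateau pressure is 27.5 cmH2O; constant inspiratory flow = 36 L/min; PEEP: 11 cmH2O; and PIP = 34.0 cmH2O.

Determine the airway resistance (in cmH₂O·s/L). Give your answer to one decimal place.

Flow: 36 L/min ÷ 60 = 0.6 L/s.
Raw = (PIP − Pplat) / flow = (34.0 − 27.5) / 0.6 = 6.5 / 0.6 = 10.833 cmH2O·s/L.

10.8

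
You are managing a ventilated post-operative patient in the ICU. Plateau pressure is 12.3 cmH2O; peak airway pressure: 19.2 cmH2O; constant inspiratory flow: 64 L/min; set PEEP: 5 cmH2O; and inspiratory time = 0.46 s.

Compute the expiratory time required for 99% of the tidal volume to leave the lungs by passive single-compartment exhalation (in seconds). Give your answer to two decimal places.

2.00

Flow: 64 L/min ÷ 60 = 1.0667 L/s.
Vt = flow × Ti = 1.0667 L/s × 0.46 s × 1000 mL/L = 490.68 mL.
R = (PIP − Pplat)/V̇ = (19.2 − 12.3) / 1.0667 = 6.9/1.0667 = 6.469 cmH2O·s/L.
C = Vt/(Pplat − PEEP) = 490.68 / (12.3 − 5) = 490.68/7.3 = 67.216 mL/cmH2O.
τ = R × C = 6.469 × 0.06722 L/cmH2O = 0.4348 s.
t = −τ·ln(1 − 0.99) = −0.4348·ln(0.01) = 2.002 s.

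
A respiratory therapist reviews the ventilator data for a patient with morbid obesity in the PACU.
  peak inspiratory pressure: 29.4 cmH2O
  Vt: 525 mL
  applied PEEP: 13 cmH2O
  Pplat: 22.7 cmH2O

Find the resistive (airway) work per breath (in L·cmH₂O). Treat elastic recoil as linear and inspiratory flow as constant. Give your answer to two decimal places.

3.52

With constant inspiratory flow the resistive pressure is constant at PIP − Pplat = 29.4 − 22.7 = 6.7 cmH2O, so resistive work = 6.7 × 0.525 = 3.518 L·cmH2O.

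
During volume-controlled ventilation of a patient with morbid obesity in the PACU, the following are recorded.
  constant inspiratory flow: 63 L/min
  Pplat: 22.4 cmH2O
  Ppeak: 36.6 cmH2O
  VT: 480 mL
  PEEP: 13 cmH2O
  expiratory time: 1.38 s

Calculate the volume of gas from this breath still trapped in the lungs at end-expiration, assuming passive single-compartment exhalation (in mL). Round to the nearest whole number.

65

Flow: 63 L/min ÷ 60 = 1.05 L/s.
R = (PIP − Pplat)/V̇ = (36.6 − 22.4) / 1.05 = 14.2/1.05 = 13.524 cmH2O·s/L.
C = Vt/(Pplat − PEEP) = 480.0 / (22.4 − 13) = 480.0/9.4 = 51.064 mL/cmH2O.
τ = R × C = 13.524 × 0.05106 L/cmH2O = 0.6905 s.
Fraction remaining = e^(−Te/τ) = e^(−1.38/0.6905) = 0.1355.
Trapped volume = 480.0 × 0.1355 = 65.04 mL.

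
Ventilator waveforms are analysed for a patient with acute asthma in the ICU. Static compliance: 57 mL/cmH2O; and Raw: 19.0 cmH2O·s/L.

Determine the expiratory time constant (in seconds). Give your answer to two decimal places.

1.08

τ = R × C = 19.0 × 57 mL/cmH2O = 19.0 × 0.057 L/cmH2O = 1.083 s.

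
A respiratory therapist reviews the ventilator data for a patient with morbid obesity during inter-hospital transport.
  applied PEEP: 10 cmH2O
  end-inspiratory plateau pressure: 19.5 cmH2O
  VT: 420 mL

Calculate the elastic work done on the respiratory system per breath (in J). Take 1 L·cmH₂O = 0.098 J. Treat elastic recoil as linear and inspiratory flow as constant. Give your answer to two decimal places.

Elastic work ≈ ½ × (Pplat − PEEP) × Vt = 0.5 × (19.5 − 10) × 0.420 L = 0.5 × 9.5 × 0.420 = 1.995 L·cmH2O.
× 0.098 J/(L·cmH2O) → 0.1955 J.

0.20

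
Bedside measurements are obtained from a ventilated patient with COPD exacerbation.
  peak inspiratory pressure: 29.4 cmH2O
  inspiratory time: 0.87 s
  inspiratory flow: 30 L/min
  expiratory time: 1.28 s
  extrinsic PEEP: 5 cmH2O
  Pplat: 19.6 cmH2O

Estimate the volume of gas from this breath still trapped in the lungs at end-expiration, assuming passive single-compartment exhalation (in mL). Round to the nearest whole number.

49

Flow: 30 L/min ÷ 60 = 0.5 L/s.
Vt = flow × Ti = 0.5 L/s × 0.87 s × 1000 mL/L = 435.0 mL.
R = (PIP − Pplat)/V̇ = (29.4 − 19.6) / 0.5 = 9.8/0.5 = 19.6 cmH2O·s/L.
C = Vt/(Pplat − PEEP) = 435.0 / (19.6 − 5) = 435.0/14.6 = 29.795 mL/cmH2O.
τ = R × C = 19.6 × 0.0298 L/cmH2O = 0.5841 s.
Fraction remaining = e^(−Te/τ) = e^(−1.28/0.5841) = 0.1118.
Trapped volume = 435.0 × 0.1118 = 48.633 mL.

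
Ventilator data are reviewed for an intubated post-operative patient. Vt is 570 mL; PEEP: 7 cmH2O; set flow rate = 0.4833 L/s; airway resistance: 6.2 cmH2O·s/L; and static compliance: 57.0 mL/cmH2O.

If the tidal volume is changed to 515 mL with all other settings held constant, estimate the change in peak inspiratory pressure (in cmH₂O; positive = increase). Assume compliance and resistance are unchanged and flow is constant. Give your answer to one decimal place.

PIP = Vt/C + R·V̇ + PEEP (constant-flow equation of motion).
Only the elastic term changes: ΔPIP = ΔVt / C = (515 − 570) / 57.0 = -0.9649 cmH2O.

-1.0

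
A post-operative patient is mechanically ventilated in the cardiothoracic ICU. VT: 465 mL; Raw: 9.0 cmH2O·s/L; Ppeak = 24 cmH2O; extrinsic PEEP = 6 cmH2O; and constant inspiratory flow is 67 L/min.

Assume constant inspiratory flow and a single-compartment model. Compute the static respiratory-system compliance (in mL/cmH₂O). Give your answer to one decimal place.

Flow: 67 L/min ÷ 60 = 1.1167 L/s.
Equation of motion (constant flow): PIP = Vt/C + R·V̇ + PEEP.
Vt/C = PIP − R·V̇ − PEEP = 24 − 9.0×1.1167 − 6 = 24 − 10.05 − 6 = 7.95 cmH2O.
C = Vt / 7.95 = 465 / 7.95 = 58.491 mL/cmH2O.

58.5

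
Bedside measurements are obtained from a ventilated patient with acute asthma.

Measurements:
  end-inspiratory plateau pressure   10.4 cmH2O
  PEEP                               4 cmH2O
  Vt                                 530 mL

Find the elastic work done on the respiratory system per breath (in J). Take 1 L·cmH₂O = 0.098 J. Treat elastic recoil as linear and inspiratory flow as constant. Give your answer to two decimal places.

0.17

Elastic work ≈ ½ × (Pplat − PEEP) × Vt = 0.5 × (10.4 − 4) × 0.530 L = 0.5 × 6.4 × 0.530 = 1.696 L·cmH2O.
× 0.098 J/(L·cmH2O) → 0.1662 J.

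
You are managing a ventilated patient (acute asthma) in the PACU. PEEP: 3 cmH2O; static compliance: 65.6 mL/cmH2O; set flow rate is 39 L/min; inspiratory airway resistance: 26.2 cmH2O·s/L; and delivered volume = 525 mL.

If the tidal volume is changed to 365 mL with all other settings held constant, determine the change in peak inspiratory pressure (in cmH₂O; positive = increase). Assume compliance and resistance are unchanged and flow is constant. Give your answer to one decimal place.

PIP = Vt/C + R·V̇ + PEEP (constant-flow equation of motion).
Only the elastic term changes: ΔPIP = ΔVt / C = (365 − 525) / 65.6 = -2.439 cmH2O.

-2.4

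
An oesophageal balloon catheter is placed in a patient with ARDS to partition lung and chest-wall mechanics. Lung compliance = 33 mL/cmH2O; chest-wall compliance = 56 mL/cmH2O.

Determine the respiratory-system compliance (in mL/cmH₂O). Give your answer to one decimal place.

20.8

Lung and chest wall are elastances in series: 1/Crs = 1/CL + 1/Ccw.
1/Crs = 1/33 + 1/56 = 0.04816.
Crs = 20.764 mL/cmH2O.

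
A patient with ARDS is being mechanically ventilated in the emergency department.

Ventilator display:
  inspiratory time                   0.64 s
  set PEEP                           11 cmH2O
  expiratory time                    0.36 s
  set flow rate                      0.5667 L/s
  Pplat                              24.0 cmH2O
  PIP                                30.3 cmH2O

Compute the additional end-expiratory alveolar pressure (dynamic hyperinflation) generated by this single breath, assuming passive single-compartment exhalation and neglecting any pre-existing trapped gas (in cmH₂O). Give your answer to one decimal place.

Vt = flow × Ti = 0.5667 L/s × 0.64 s × 1000 mL/L = 362.69 mL.
R = (PIP − Pplat)/V̇ = (30.3 − 24.0) / 0.5667 = 6.3/0.5667 = 11.117 cmH2O·s/L.
C = Vt/(Pplat − PEEP) = 362.69 / (24.0 − 11) = 362.69/13.0 = 27.899 mL/cmH2O.
τ = R × C = 11.117 × 0.0279 L/cmH2O = 0.3102 s.
Fraction remaining = e^(−Te/τ) = e^(−0.36/0.3102) = 0.3133; trapped volume = 362.69 × 0.3133 = 113.63 mL.
Additional alveolar pressure from trapping ≈ V_trapped / C = 113.63 / 27.899 = 4.073 cmH2O.

4.1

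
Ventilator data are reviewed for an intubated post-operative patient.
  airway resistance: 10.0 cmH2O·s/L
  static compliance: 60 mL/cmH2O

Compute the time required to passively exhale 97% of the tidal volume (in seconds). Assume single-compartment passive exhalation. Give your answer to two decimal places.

2.10

τ = R × C = 10.0 × 60 mL/cmH2O = 10.0 × 0.060 L/cmH2O = 0.6 s.
Exhaled fraction f = 1 − e^(−t/τ) → t = −τ·ln(1 − f) = −0.6·ln(0.03) = 2.104 s.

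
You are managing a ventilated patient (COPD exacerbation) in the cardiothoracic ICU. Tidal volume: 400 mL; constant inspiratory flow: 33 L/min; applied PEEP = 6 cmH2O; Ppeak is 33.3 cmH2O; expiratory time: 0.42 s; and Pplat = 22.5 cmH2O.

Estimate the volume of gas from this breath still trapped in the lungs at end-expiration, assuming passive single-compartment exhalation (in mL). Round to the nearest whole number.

Flow: 33 L/min ÷ 60 = 0.55 L/s.
R = (PIP − Pplat)/V̇ = (33.3 − 22.5) / 0.55 = 10.8/0.55 = 19.636 cmH2O·s/L.
C = Vt/(Pplat − PEEP) = 400.0 / (22.5 − 6) = 400.0/16.5 = 24.242 mL/cmH2O.
τ = R × C = 19.636 × 0.02424 L/cmH2O = 0.476 s.
Fraction remaining = e^(−Te/τ) = e^(−0.42/0.476) = 0.4138.
Trapped volume = 400.0 × 0.4138 = 165.52 mL.

166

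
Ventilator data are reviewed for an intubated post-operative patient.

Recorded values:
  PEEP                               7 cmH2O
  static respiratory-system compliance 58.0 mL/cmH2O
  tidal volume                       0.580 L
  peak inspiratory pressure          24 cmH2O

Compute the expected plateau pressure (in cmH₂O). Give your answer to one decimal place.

Pplat = PEEP + Vt / Cstat = 7 + 580 / 58.0 = 7 + 10.0 = 17.0 cmH2O.

17.0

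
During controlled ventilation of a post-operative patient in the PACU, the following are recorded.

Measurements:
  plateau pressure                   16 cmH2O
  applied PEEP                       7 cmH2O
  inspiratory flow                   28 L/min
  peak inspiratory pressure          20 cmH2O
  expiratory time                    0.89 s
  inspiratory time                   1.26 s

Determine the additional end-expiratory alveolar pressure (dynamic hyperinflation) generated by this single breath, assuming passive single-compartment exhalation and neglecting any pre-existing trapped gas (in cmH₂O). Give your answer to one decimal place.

Flow: 28 L/min ÷ 60 = 0.4667 L/s.
Vt = flow × Ti = 0.4667 L/s × 1.26 s × 1000 mL/L = 588.04 mL.
R = (PIP − Pplat)/V̇ = (20 − 16) / 0.4667 = 4.0/0.4667 = 8.571 cmH2O·s/L.
C = Vt/(Pplat − PEEP) = 588.04 / (16 − 7) = 588.04/9.0 = 65.338 mL/cmH2O.
τ = R × C = 8.571 × 0.06534 L/cmH2O = 0.56 s.
Fraction remaining = e^(−Te/τ) = e^(−0.89/0.56) = 0.2041; trapped volume = 588.04 × 0.2041 = 120.02 mL.
Additional alveolar pressure from trapping ≈ V_trapped / C = 120.02 / 65.338 = 1.837 cmH2O.

1.8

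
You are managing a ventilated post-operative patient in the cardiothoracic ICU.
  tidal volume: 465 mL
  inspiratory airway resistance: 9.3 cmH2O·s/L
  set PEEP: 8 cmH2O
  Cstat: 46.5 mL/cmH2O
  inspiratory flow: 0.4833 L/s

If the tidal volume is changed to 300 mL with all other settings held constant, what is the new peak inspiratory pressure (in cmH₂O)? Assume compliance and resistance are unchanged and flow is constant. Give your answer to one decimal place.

PIP = Vt/C + R·V̇ + PEEP (constant-flow equation of motion).
Only the elastic term changes: ΔPIP = ΔVt / C = (300 − 465) / 46.5 = -3.548 cmH2O.
Original PIP = 465/46.5 + 9.3×0.4833 + 8 = 22.495 cmH2O; new PIP = 22.495 + (-3.548) = 18.947 cmH2O.

18.9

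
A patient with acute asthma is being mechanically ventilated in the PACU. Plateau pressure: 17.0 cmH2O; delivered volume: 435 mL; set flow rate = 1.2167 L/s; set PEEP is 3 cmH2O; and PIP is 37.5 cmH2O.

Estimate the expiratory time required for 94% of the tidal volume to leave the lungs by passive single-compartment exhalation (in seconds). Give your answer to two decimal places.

R = (PIP − Pplat)/V̇ = (37.5 − 17.0) / 1.2167 = 20.5/1.2167 = 16.849 cmH2O·s/L.
C = Vt/(Pplat − PEEP) = 435.0 / (17.0 − 3) = 435.0/14.0 = 31.071 mL/cmH2O.
τ = R × C = 16.849 × 0.03107 L/cmH2O = 0.5235 s.
t = −τ·ln(1 − 0.94) = −0.5235·ln(0.06) = 1.473 s.

1.47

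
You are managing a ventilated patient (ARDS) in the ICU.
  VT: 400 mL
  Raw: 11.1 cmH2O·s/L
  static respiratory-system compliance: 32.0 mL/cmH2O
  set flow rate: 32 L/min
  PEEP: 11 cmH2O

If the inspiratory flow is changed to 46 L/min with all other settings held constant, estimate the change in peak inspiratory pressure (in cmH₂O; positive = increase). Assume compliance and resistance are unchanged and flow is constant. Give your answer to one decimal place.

2.6

Flow: 32 L/min ÷ 60 = 0.5333 L/s.
New flow: 46 L/min ÷ 60 = 0.7667 L/s.
PIP = Vt/C + R·V̇ + PEEP (constant-flow equation of motion).
Only the resistive term changes: ΔPIP = R × ΔV̇ = 11.1 × (0.7667 − 0.5333) = 11.1 × 0.2334 = 2.591 cmH2O.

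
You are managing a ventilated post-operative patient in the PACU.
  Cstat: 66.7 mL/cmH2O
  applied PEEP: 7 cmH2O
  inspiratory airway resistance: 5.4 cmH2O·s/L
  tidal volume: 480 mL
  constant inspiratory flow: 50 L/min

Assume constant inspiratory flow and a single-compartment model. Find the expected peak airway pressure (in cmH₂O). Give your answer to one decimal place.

Flow: 50 L/min ÷ 60 = 0.8333 L/s.
Equation of motion (constant flow): PIP = Vt/C + R·V̇ + PEEP.
PIP = 480/66.7 + 5.4×0.8333 + 7 = 7.196 + 4.5 + 7 = 18.696 cmH2O.

18.7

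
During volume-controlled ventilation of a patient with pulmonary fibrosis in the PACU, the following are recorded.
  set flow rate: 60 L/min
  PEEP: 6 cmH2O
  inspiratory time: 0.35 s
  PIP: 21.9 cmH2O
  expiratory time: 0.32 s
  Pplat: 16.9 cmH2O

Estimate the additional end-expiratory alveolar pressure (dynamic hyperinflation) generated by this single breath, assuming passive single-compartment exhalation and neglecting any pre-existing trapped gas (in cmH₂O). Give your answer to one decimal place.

Flow: 60 L/min ÷ 60 = 1 L/s.
Vt = flow × Ti = 1 L/s × 0.35 s × 1000 mL/L = 350.0 mL.
R = (PIP − Pplat)/V̇ = (21.9 − 16.9) / 1 = 5.0/1 = 5.0 cmH2O·s/L.
C = Vt/(Pplat − PEEP) = 350.0 / (16.9 − 6) = 350.0/10.9 = 32.11 mL/cmH2O.
τ = R × C = 5.0 × 0.03211 L/cmH2O = 0.1606 s.
Fraction remaining = e^(−Te/τ) = e^(−0.32/0.1606) = 0.1364; trapped volume = 350.0 × 0.1364 = 47.74 mL.
Additional alveolar pressure from trapping ≈ V_trapped / C = 47.74 / 32.11 = 1.487 cmH2O.

1.5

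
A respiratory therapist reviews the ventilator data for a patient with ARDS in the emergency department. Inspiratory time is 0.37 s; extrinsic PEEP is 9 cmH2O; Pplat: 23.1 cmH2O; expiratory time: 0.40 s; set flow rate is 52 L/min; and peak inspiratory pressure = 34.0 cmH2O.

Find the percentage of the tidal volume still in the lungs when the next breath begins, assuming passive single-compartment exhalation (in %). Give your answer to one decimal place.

24.7

Flow: 52 L/min ÷ 60 = 0.8667 L/s.
Vt = flow × Ti = 0.8667 L/s × 0.37 s × 1000 mL/L = 320.68 mL.
R = (PIP − Pplat)/V̇ = (34.0 − 23.1) / 0.8667 = 10.9/0.8667 = 12.576 cmH2O·s/L.
C = Vt/(Pplat − PEEP) = 320.68 / (23.1 − 9) = 320.68/14.1 = 22.743 mL/cmH2O.
τ = R × C = 12.576 × 0.02274 L/cmH2O = 0.286 s.
Fraction remaining at end-expiration = e^(−Te/τ) = e^(−0.40/0.286) = 0.2469 → 24.69%.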